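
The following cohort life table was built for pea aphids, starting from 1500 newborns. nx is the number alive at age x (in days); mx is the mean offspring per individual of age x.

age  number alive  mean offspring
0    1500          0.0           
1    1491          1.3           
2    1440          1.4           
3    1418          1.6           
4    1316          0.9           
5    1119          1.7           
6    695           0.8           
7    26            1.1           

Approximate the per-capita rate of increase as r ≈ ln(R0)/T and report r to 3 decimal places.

0.611

lx = nx/n0 = nx/1500: 1, 0.994, 0.96, 0.94533…, 0.87733…, 0.746, 0.46333…, 0.01733…
R0 = Σ lx·mx = 0 + 1.2922 + 1.344 + 1.51253… + 0.7896… + 1.2682 + 0.37067… + 0.01907… = 6.596267…
Σ x·lx·mx = 20.374667…; T = 20.374667…/6.596267… = 3.08882…
r ≈ ln(R0)/T = ln(6.596267…)/3.08882… = 0.61075… → 0.611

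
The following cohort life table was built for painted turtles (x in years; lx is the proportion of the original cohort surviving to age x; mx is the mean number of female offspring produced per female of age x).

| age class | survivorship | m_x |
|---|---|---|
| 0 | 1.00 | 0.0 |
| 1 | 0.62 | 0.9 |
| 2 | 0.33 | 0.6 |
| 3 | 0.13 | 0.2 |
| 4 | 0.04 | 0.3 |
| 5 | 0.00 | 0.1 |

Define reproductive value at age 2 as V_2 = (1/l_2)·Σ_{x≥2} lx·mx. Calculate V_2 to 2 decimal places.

lx·mx for x ≥ 2: 0.198, 0.026, 0.012, 0 → sum = 0.236
V_2 = 0.236 / l_2 = 0.236 / 0.33 = 0.715152… → 0.72

0.72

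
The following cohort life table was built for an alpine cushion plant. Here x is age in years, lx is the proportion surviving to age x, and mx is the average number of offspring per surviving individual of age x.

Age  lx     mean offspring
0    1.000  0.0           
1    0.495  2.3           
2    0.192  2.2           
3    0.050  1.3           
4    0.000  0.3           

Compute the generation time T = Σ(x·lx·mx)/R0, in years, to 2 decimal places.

1.34

lx·mx: 0, 1.1385, 0.4224, 0.065, 0 → R0 = 1.6259
x·lx·mx: 0, 1.1385, 0.8448, 0.195, 0 → Σ = 2.1783
T = 2.1783 / 1.6259 = 1.33975… → 1.34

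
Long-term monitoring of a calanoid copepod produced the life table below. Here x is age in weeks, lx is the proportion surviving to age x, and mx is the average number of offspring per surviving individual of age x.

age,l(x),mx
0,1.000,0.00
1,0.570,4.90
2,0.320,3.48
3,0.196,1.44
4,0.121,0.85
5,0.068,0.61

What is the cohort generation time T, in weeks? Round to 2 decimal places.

lx·mx: 0, 2.793, 1.1136, 0.28224, 0.10285, 0.04148 → R0 = 4.33317
x·lx·mx: 0, 2.793, 2.2272, 0.84672, 0.4114, 0.2074 → Σ = 6.48572
T = 6.48572 / 4.33317 = 1.496761… → 1.50

1.50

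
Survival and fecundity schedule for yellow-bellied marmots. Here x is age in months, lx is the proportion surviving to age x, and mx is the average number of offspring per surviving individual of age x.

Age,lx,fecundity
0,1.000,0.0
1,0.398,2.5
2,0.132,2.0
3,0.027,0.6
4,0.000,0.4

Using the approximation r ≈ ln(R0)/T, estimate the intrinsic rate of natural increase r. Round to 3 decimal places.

R0 = Σ lx·mx = 0 + 0.995 + 0.264 + 0.0162 + 0 = 1.2752
Σ x·lx·mx = 1.5716; T = 1.5716/1.2752 = 1.23243…
r ≈ ln(R0)/T = ln(1.2752)/1.23243… = 0.19725… → 0.197

0.197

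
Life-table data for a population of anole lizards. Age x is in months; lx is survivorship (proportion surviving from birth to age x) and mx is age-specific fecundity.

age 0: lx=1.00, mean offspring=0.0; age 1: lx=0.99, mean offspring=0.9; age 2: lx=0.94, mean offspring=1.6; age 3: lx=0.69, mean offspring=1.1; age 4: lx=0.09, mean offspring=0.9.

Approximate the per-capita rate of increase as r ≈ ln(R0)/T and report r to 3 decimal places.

R0 = Σ lx·mx = 0 + 0.891 + 1.504 + 0.759 + 0.081 = 3.235
Σ x·lx·mx = 6.5; T = 6.5/3.235 = 2.00927…
r ≈ ln(R0)/T = ln(3.235)/2.00927… = 0.58431… → 0.584

0.584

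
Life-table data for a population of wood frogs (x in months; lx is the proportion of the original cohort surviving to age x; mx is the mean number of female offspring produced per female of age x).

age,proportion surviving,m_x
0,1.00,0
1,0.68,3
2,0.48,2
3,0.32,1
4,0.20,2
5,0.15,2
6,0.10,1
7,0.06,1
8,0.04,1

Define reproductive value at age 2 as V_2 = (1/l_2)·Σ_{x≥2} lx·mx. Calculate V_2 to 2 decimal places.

4.54

lx·mx for x ≥ 2: 0.96, 0.32, 0.4, 0.3, 0.1, 0.06, 0.04 → sum = 2.18
V_2 = 2.18 / l_2 = 2.18 / 0.48 = 4.541667… → 4.54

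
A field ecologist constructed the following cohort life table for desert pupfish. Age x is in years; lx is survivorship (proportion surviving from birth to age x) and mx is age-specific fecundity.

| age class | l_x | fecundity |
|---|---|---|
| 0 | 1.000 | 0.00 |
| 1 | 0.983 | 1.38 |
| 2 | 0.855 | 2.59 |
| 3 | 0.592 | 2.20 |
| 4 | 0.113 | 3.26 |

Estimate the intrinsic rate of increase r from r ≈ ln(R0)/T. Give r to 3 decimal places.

0.778

R0 = Σ lx·mx = 0 + 1.35654 + 2.21445 + 1.3024 + 0.36838 = 5.24177
Σ x·lx·mx = 11.16616; T = 11.16616/5.24177 = 2.13023…
r ≈ ln(R0)/T = ln(5.24177)/2.13023… = 0.77769… → 0.778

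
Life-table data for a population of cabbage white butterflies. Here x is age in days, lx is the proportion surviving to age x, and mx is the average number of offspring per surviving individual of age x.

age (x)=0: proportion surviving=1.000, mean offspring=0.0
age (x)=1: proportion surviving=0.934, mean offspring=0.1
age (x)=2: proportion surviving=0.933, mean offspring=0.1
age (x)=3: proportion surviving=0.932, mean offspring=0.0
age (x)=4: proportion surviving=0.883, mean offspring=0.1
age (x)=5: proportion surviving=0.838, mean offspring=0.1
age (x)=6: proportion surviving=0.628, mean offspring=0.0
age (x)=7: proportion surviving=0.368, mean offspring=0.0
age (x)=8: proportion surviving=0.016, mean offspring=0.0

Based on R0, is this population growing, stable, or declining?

R0 = Σ lx·mx = 0 + 0.0934 + 0.0933 + 0 + 0.0883 + 0.0838 + 0 + 0 + 0 = 0.3588
R0 < 1, so the population is declining.

declining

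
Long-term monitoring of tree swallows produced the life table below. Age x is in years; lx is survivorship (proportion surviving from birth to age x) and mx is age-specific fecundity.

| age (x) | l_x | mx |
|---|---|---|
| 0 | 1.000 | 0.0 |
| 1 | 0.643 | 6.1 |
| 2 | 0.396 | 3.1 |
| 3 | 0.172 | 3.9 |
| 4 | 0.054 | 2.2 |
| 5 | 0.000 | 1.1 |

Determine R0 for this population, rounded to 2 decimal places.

lx·mx by age: 0, 3.9223, 1.2276, 0.6708, 0.1188, 0
R0 = Σ lx·mx = 5.9395 → 5.94

5.94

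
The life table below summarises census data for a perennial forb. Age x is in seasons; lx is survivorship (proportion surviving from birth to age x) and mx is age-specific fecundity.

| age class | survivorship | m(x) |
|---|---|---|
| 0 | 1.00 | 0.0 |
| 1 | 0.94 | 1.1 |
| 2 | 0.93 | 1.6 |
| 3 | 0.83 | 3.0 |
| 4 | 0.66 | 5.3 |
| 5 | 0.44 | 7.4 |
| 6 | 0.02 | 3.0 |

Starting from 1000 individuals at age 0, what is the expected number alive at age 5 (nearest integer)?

Expected survivors = N0 · l_5 = 1000 × 0.44 = 440 → 440

440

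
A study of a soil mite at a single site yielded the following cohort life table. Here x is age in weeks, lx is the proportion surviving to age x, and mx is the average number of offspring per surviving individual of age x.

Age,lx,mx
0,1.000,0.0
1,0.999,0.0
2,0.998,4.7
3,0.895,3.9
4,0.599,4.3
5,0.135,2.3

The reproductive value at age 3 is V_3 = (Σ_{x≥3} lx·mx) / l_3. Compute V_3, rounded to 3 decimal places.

lx·mx for x ≥ 3: 3.4905, 2.5757, 0.3105 → sum = 6.3767
V_3 = 6.3767 / l_3 = 6.3767 / 0.895 = 7.124804… → 7.125

7.125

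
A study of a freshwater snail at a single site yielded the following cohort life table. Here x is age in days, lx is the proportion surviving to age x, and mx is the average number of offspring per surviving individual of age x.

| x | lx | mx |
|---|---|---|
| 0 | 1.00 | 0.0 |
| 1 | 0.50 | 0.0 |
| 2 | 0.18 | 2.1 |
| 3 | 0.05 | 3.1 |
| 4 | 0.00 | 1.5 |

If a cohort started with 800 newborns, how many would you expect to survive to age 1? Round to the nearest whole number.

Expected survivors = N0 · l_1 = 800 × 0.50 = 400 → 400

400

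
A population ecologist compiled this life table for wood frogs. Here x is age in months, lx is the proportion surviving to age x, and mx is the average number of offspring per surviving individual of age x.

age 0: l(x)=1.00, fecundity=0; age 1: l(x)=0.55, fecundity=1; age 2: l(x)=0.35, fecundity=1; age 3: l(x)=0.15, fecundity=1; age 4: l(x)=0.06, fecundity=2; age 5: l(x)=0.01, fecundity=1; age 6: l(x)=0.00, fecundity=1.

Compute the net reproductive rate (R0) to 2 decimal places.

lx·mx by age: 0, 0.55, 0.35, 0.15, 0.12, 0.01, 0
R0 = Σ lx·mx = 1.18 → 1.18

1.18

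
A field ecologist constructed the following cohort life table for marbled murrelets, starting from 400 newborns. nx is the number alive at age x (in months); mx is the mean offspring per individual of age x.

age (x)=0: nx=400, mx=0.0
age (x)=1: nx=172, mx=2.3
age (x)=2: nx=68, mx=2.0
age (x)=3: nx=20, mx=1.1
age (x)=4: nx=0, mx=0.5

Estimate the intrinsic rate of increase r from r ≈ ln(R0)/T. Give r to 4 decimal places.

lx = nx/n0 = nx/400: 1, 0.43, 0.17, 0.05, 0
R0 = Σ lx·mx = 0 + 0.989 + 0.34 + 0.055 + 0 = 1.384
Σ x·lx·mx = 1.834; T = 1.834/1.384 = 1.32514…
r ≈ ln(R0)/T = ln(1.384)/1.32514… = 0.24524… → 0.2452

0.2452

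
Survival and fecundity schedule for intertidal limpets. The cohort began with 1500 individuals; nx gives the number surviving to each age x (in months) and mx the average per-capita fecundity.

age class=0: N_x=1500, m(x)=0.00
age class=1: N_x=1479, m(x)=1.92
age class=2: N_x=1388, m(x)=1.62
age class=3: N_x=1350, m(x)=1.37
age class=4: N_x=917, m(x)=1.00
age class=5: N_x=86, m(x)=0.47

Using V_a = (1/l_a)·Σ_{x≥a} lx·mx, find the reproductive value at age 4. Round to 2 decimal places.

lx = nx/n0 = nx/1500: 1, 0.986, 0.92533…, 0.9, 0.61133…, 0.05733…
lx·mx for x ≥ 4: 0.611333…, 0.026947… → sum = 0.63828…
V_4 = 0.63828… / l_4 = 0.63828… / 0.611333… = 1.044079… → 1.04

1.04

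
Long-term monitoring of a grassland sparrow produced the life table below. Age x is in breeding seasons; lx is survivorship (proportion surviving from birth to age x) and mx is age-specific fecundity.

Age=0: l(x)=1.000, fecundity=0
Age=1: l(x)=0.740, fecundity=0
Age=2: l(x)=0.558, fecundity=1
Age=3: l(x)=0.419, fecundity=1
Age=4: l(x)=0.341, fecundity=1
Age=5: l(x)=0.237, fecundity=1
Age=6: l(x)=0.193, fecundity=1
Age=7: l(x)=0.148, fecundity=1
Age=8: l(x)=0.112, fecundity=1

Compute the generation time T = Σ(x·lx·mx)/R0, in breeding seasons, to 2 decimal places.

3.99

lx·mx: 0, 0, 0.558, 0.419, 0.341, 0.237, 0.193, 0.148, 0.112 → R0 = 2.008
x·lx·mx: 0, 0, 1.116, 1.257, 1.364, 1.185, 1.158, 1.036, 0.896 → Σ = 8.012
T = 8.012 / 2.008 = 3.99004… → 3.99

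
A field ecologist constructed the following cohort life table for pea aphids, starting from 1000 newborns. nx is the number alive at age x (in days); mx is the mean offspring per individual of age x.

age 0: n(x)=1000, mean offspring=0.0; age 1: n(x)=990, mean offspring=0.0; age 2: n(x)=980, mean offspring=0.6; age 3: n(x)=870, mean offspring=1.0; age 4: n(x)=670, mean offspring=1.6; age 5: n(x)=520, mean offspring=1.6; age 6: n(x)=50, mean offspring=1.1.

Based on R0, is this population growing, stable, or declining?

growing

lx = nx/n0 = nx/1000: 1, 0.99, 0.98, 0.87, 0.67, 0.52, 0.05
R0 = Σ lx·mx = 0 + 0 + 0.588 + 0.87 + 1.072 + 0.832 + 0.055 = 3.417
R0 > 1, so the population is growing.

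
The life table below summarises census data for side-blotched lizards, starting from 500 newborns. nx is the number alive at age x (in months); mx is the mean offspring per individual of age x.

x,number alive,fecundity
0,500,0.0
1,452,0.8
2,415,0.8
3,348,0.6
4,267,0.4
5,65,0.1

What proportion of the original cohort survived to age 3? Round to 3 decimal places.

0.696

l_3 = n_3/n_0 = 348/500 = 0.696 → 0.696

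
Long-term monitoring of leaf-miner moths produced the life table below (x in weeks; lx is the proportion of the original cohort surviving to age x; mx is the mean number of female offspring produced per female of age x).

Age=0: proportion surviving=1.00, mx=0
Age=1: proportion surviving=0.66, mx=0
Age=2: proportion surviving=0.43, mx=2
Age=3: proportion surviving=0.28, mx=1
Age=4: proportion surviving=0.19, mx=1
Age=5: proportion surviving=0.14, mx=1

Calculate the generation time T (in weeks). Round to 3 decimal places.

2.735

lx·mx: 0, 0, 0.86, 0.28, 0.19, 0.14 → R0 = 1.47
x·lx·mx: 0, 0, 1.72, 0.84, 0.76, 0.7 → Σ = 4.02
T = 4.02 / 1.47 = 2.734694… → 2.735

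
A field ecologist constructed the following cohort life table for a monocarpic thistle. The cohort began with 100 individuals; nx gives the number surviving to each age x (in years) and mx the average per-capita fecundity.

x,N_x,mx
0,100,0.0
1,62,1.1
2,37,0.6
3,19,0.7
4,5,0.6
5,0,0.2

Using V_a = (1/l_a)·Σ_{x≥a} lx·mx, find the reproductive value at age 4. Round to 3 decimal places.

0.600

lx = nx/n0 = nx/100: 1, 0.62, 0.37, 0.19, 0.05, 0
lx·mx for x ≥ 4: 0.03, 0 → sum = 0.03
V_4 = 0.03 / l_4 = 0.03 / 0.05 = 0.6 → 0.600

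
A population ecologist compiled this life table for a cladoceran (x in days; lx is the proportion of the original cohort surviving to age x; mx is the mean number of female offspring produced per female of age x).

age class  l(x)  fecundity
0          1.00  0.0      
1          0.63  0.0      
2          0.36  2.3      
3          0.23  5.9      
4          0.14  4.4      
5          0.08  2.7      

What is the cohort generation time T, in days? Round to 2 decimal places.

lx·mx: 0, 0, 0.828, 1.357, 0.616, 0.216 → R0 = 3.017
x·lx·mx: 0, 0, 1.656, 4.071, 2.464, 1.08 → Σ = 9.271
T = 9.271 / 3.017 = 3.07292… → 3.07

3.07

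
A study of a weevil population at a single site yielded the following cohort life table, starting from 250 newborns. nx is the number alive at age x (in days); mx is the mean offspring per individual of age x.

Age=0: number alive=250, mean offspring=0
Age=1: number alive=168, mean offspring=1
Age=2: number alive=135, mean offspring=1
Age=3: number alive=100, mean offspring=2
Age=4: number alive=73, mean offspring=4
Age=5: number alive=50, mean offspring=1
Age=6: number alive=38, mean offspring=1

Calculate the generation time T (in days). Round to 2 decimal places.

lx = nx/n0 = nx/250: 1, 0.672, 0.54, 0.4, 0.292, 0.2, 0.152
lx·mx: 0, 0.672, 0.54, 0.8, 1.168, 0.2, 0.152 → R0 = 3.532
x·lx·mx: 0, 0.672, 1.08, 2.4, 4.672, 1, 0.912 → Σ = 10.736
T = 10.736 / 3.532 = 3.039638… → 3.04

3.04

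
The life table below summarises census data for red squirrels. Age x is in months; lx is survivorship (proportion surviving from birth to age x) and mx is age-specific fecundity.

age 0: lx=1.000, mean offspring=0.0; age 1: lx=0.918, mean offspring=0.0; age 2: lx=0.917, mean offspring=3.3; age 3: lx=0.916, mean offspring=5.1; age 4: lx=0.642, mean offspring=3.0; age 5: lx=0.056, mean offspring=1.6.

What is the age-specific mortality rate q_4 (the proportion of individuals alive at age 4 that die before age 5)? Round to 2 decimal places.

q_4 = (l_4 − l_5) / l_4 = (0.642 − 0.056) / 0.642
     = 0.586 / 0.642 = 0.912773… → 0.91

0.91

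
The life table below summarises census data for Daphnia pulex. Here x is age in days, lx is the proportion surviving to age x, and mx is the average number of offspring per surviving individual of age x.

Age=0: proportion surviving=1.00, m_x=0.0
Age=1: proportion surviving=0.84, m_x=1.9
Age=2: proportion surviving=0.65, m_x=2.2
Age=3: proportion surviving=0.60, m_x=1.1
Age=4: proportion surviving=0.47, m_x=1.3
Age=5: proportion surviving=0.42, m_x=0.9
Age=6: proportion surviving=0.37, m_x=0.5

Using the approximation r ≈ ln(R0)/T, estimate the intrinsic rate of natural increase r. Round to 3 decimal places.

R0 = Σ lx·mx = 0 + 1.596 + 1.43 + 0.66 + 0.611 + 0.378 + 0.185 = 4.86
Σ x·lx·mx = 11.88; T = 11.88/4.86 = 2.44444…
r ≈ ln(R0)/T = ln(4.86)/2.44444… = 0.64679… → 0.647

0.647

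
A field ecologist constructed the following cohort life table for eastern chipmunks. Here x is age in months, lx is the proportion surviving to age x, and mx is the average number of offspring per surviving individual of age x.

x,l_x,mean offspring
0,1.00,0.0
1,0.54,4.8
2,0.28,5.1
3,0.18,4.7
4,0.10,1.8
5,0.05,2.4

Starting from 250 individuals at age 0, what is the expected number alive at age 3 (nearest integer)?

Expected survivors = N0 · l_3 = 250 × 0.18 = 45 → 45

45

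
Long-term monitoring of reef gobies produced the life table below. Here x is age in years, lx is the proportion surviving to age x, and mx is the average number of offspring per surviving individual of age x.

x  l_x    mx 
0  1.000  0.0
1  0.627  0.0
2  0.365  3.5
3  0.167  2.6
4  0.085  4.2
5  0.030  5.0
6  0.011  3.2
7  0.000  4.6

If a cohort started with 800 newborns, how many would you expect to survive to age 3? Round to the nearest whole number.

Expected survivors = N0 · l_3 = 800 × 0.167 = 133.6 → 134

134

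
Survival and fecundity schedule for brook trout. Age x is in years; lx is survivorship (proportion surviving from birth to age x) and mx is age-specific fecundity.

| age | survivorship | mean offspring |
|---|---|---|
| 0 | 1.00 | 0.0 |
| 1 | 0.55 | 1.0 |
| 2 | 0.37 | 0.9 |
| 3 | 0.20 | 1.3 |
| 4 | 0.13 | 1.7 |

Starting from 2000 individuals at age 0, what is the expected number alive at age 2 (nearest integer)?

740

Expected survivors = N0 · l_2 = 2000 × 0.37 = 740 → 740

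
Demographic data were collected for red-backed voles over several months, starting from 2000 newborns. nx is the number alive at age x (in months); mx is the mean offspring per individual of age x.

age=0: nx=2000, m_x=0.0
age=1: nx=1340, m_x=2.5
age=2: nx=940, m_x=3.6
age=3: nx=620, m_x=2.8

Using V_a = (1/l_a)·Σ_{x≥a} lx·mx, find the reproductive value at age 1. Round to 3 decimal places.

6.321

lx = nx/n0 = nx/2000: 1, 0.67, 0.47, 0.31
lx·mx for x ≥ 1: 1.675, 1.692, 0.868 → sum = 4.235
V_1 = 4.235 / l_1 = 4.235 / 0.67 = 6.320896… → 6.321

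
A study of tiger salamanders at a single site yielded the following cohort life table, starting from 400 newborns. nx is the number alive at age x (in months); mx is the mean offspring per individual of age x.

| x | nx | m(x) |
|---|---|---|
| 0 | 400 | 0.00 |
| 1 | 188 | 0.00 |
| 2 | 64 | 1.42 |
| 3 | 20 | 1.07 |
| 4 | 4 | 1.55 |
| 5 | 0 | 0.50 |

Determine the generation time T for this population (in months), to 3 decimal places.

2.285

lx = nx/n0 = nx/400: 1, 0.47, 0.16, 0.05, 0.01, 0
lx·mx: 0, 0, 0.2272, 0.0535, 0.0155, 0 → R0 = 0.2962
x·lx·mx: 0, 0, 0.4544, 0.1605, 0.062, 0 → Σ = 0.6769
T = 0.6769 / 0.2962 = 2.28528… → 2.285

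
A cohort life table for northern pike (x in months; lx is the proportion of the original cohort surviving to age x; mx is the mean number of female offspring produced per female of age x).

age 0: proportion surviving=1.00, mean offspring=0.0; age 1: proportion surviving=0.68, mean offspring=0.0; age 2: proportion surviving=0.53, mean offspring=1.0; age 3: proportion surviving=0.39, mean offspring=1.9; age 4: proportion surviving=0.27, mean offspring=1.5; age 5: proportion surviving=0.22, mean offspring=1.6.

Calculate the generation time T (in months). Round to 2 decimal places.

3.29

lx·mx: 0, 0, 0.53, 0.741, 0.405, 0.352 → R0 = 2.028
x·lx·mx: 0, 0, 1.06, 2.223, 1.62, 1.76 → Σ = 6.663
T = 6.663 / 2.028 = 3.285503… → 3.29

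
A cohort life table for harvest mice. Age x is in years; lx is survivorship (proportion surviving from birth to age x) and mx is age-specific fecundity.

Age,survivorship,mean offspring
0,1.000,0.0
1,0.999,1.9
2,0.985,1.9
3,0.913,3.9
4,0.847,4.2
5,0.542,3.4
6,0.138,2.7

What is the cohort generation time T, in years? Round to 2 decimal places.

3.21

lx·mx: 0, 1.8981, 1.8715, 3.5607, 3.5574, 1.8428, 0.3726 → R0 = 13.1031
x·lx·mx: 0, 1.8981, 3.743, 10.6821, 14.2296, 9.214, 2.2356 → Σ = 42.0024
T = 42.0024 / 13.1031 = 3.205532… → 3.21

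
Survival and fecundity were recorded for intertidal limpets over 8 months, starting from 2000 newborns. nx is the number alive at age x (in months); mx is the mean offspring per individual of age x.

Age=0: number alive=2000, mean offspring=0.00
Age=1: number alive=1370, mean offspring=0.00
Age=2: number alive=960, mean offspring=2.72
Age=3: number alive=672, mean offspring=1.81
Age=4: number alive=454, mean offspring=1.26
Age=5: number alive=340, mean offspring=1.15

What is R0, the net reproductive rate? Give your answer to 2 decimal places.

lx = nx/n0 = nx/2000: 1, 0.685, 0.48, 0.336, 0.227, 0.17
lx·mx by age: 0, 0, 1.3056, 0.60816, 0.28602, 0.1955
R0 = Σ lx·mx = 2.39528 → 2.40

2.40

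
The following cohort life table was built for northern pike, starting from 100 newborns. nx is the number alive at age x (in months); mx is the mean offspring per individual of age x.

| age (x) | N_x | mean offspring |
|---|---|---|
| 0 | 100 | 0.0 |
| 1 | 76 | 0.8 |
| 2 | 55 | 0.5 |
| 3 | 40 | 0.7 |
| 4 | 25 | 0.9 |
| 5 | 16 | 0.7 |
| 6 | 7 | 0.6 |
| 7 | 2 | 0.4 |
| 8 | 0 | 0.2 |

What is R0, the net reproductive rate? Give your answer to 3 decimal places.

lx = nx/n0 = nx/100: 1, 0.76, 0.55, 0.4, 0.25, 0.16, 0.07, 0.02, 0
lx·mx by age: 0, 0.608, 0.275, 0.28, 0.225, 0.112, 0.042, 0.008, 0
R0 = Σ lx·mx = 1.55 → 1.550

1.550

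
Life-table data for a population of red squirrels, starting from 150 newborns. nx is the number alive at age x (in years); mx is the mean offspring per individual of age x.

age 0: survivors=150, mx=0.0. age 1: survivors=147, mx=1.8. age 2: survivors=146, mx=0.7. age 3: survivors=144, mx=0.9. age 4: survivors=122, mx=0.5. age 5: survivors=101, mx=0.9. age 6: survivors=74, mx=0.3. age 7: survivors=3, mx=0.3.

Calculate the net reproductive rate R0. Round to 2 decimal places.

lx = nx/n0 = nx/150: 1, 0.98, 0.97333…, 0.96, 0.81333…, 0.67333…, 0.49333…, 0.02
lx·mx by age: 0, 1.764, 0.681333…, 0.864, 0.406667…, 0.606…, 0.148…, 0.006
R0 = Σ lx·mx = 4.476… → 4.48

4.48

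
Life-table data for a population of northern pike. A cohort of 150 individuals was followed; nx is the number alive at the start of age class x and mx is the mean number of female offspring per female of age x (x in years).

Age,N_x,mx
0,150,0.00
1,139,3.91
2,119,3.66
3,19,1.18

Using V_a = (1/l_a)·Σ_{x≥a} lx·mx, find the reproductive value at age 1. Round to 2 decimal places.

lx = nx/n0 = nx/150: 1, 0.92667…, 0.79333…, 0.12667…
lx·mx for x ≥ 1: 3.623267…, 2.9036…, 0.149467… → sum = 6.676333…
V_1 = 6.676333… / l_1 = 6.676333… / 0.926667… = 7.204676… → 7.20

7.20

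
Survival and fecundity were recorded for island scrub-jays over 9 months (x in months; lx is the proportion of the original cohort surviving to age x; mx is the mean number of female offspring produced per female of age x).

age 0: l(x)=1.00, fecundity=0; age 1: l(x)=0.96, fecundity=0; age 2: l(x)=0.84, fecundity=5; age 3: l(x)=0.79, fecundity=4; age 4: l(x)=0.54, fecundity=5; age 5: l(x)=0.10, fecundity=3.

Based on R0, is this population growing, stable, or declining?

R0 = Σ lx·mx = 0 + 0 + 4.2 + 3.16 + 2.7 + 0.3 = 10.36
R0 > 1, so the population is growing.

growing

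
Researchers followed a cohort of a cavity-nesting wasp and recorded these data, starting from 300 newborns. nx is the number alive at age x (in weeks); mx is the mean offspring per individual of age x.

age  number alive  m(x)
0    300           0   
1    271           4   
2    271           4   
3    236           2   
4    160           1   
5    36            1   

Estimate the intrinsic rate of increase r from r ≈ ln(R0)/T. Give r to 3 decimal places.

1.161

lx = nx/n0 = nx/300: 1, 0.90333…, 0.90333…, 0.78667…, 0.53333…, 0.12
R0 = Σ lx·mx = 0 + 3.61333… + 3.61333… + 1.57333… + 0.53333… + 0.12 = 9.453333…
Σ x·lx·mx = 18.293333…; T = 18.293333…/9.453333… = 1.93512…
r ≈ ln(R0)/T = ln(9.453333…)/1.93512… = 1.16084… → 1.161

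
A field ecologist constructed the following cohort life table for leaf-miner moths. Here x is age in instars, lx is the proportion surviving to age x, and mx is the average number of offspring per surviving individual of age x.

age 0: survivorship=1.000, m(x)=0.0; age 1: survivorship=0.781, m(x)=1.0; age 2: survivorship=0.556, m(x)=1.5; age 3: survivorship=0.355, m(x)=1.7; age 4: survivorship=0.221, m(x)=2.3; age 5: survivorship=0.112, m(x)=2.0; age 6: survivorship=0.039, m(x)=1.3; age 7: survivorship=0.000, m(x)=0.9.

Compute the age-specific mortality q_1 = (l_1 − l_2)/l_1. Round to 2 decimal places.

0.29

q_1 = (l_1 − l_2) / l_1 = (0.781 − 0.556) / 0.781
     = 0.225 / 0.781 = 0.288092… → 0.29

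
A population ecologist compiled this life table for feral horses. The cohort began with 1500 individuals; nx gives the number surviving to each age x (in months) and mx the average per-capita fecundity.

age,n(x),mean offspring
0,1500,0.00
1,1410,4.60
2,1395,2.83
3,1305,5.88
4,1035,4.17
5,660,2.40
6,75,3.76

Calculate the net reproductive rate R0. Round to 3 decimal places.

lx = nx/n0 = nx/1500: 1, 0.94, 0.93, 0.87, 0.69, 0.44, 0.05
lx·mx by age: 0, 4.324, 2.6319, 5.1156, 2.8773, 1.056, 0.188
R0 = Σ lx·mx = 16.1928 → 16.193

16.193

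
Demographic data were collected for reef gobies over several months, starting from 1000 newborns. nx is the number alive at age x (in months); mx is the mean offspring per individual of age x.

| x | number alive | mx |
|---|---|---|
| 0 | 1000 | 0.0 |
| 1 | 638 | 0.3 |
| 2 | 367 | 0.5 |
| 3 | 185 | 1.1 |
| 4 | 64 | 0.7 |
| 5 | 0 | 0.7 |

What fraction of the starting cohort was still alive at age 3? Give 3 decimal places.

l_3 = n_3/n_0 = 185/1000 = 0.185 → 0.185

0.185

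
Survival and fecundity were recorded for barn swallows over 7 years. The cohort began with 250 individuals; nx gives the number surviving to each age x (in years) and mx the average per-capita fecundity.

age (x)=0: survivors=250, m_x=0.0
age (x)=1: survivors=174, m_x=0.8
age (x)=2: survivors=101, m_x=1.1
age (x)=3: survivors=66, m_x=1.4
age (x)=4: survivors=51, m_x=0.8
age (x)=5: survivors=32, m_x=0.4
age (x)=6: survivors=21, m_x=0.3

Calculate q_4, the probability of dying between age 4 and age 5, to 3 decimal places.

lx = nx/n0 = nx/250: 1, 0.696, 0.404, 0.264, 0.204, 0.128, 0.084
q_4 = (l_4 − l_5) / l_4 = (0.204 − 0.128) / 0.204
     = 0.076 / 0.204 = 0.372549… → 0.373

0.373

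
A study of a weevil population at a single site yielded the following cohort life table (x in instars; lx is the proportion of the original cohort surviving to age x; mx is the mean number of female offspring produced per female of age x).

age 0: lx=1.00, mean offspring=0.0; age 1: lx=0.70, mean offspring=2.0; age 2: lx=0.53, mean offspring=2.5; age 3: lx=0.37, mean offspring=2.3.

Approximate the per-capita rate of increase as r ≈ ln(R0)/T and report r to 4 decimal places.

0.6901

R0 = Σ lx·mx = 0 + 1.4 + 1.325 + 0.851 = 3.576
Σ x·lx·mx = 6.603; T = 6.603/3.576 = 1.84648…
r ≈ ln(R0)/T = ln(3.576)/1.84648… = 0.690095… → 0.6901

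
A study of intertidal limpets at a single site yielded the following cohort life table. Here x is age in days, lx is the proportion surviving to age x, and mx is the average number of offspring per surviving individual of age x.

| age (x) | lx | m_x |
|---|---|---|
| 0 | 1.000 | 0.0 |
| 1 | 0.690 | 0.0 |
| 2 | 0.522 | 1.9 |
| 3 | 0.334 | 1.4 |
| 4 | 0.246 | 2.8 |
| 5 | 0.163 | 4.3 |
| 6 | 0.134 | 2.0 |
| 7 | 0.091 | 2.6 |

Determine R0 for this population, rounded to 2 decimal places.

3.35

lx·mx by age: 0, 0, 0.9918, 0.4676, 0.6888, 0.7009, 0.268, 0.2366
R0 = Σ lx·mx = 3.3537 → 3.35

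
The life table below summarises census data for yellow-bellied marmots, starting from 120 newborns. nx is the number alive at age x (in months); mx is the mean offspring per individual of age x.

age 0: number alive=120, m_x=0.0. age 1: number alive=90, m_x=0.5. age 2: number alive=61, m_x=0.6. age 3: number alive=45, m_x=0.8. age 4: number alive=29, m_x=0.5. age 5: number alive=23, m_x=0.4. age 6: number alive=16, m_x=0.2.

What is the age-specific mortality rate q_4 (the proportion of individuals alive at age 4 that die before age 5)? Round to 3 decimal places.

0.207

lx = nx/n0 = nx/120: 1, 0.75, 0.50833…, 0.375, 0.24167…, 0.19167…, 0.13333…
q_4 = (l_4 − l_5) / l_4 = (0.241667… − 0.191667…) / 0.241667…
     = 0.05… / 0.241667… = 0.206897… → 0.207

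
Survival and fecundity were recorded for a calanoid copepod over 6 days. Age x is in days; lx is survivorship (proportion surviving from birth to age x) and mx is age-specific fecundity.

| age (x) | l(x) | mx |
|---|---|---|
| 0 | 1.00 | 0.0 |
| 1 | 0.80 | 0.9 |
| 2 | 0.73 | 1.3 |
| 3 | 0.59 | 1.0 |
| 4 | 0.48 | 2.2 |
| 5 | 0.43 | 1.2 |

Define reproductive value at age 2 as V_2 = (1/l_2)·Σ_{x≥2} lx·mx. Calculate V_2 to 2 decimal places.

lx·mx for x ≥ 2: 0.949, 0.59, 1.056, 0.516 → sum = 3.111
V_2 = 3.111 / l_2 = 3.111 / 0.73 = 4.261644… → 4.26

4.26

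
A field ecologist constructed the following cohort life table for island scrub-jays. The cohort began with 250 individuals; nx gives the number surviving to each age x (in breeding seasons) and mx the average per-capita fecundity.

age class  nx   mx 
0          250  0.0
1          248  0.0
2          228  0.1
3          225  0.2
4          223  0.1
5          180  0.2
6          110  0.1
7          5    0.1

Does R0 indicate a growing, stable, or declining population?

declining

lx = nx/n0 = nx/250: 1, 0.992, 0.912, 0.9, 0.892, 0.72, 0.44, 0.02
R0 = Σ lx·mx = 0 + 0 + 0.0912 + 0.18 + 0.0892 + 0.144 + 0.044 + 0.002 = 0.5504
R0 < 1, so the population is declining.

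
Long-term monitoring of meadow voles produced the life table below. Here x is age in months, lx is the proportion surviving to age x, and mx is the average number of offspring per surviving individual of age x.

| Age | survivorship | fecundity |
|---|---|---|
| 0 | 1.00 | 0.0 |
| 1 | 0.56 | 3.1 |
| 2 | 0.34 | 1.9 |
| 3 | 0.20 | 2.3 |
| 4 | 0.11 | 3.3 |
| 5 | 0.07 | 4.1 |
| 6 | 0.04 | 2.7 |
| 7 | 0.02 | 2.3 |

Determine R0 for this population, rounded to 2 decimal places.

3.65

lx·mx by age: 0, 1.736, 0.646, 0.46, 0.363, 0.287, 0.108, 0.046
R0 = Σ lx·mx = 3.646 → 3.65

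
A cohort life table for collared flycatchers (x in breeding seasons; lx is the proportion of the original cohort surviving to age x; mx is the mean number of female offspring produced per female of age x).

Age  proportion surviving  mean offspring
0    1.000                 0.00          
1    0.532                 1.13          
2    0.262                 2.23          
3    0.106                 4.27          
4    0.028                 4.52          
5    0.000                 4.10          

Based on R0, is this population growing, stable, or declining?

R0 = Σ lx·mx = 0 + 0.60116 + 0.58426 + 0.45262 + 0.12656 + 0 = 1.7646
R0 > 1, so the population is growing.

growing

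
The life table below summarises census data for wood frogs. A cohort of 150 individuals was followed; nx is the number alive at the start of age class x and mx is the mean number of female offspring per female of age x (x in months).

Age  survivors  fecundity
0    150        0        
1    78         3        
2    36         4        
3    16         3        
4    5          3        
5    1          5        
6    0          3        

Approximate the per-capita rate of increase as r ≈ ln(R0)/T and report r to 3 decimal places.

lx = nx/n0 = nx/150: 1, 0.52, 0.24, 0.10667…, 0.03333…, 0.00667…, 0
R0 = Σ lx·mx = 0 + 1.56 + 0.96 + 0.32… + 0.1… + 0.03333… + 0 = 2.973333…
Σ x·lx·mx = 5.006667…; T = 5.006667…/2.973333… = 1.68386…
r ≈ ln(R0)/T = ln(2.973333…)/1.68386… = 0.64714… → 0.647

0.647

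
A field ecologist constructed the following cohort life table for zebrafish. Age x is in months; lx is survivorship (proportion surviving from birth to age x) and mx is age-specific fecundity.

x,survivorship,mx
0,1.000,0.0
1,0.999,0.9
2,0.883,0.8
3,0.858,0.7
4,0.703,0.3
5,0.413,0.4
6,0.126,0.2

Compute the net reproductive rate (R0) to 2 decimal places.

2.61

lx·mx by age: 0, 0.8991, 0.7064, 0.6006, 0.2109, 0.1652, 0.0252
R0 = Σ lx·mx = 2.6074 → 2.61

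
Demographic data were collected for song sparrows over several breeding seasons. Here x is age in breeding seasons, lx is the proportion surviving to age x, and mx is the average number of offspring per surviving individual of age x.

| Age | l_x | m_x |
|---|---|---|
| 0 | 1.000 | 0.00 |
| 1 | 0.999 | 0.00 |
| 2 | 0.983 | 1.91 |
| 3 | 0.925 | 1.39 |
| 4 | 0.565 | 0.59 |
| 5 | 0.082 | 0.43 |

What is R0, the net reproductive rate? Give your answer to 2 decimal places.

3.53

lx·mx by age: 0, 0, 1.87753, 1.28575, 0.33335, 0.03526
R0 = Σ lx·mx = 3.53189 → 3.53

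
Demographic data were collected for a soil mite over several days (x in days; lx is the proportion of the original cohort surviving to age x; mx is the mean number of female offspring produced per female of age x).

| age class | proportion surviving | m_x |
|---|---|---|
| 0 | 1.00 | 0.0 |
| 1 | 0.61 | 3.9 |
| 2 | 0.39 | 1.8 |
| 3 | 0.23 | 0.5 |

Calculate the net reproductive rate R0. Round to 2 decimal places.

lx·mx by age: 0, 2.379, 0.702, 0.115
R0 = Σ lx·mx = 3.196 → 3.20

3.20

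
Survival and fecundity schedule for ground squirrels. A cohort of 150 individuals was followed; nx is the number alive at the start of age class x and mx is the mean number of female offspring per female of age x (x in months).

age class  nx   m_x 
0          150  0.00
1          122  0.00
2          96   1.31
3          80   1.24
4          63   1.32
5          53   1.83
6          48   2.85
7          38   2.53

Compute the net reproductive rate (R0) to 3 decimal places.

4.254

lx = nx/n0 = nx/150: 1, 0.81333…, 0.64, 0.53333…, 0.42, 0.35333…, 0.32, 0.25333…
lx·mx by age: 0, 0, 0.8384, 0.661333…, 0.5544, 0.6466…, 0.912, 0.640933…
R0 = Σ lx·mx = 4.253667… → 4.254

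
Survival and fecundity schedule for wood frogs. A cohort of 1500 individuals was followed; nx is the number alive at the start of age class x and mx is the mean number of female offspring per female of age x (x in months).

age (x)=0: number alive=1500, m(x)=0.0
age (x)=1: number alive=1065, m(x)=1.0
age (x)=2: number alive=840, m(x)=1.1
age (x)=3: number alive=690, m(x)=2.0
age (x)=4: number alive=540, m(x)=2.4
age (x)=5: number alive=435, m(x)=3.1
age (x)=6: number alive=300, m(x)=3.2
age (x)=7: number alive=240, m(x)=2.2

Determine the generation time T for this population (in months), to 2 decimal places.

3.79

lx = nx/n0 = nx/1500: 1, 0.71, 0.56, 0.46, 0.36, 0.29, 0.2, 0.16
lx·mx: 0, 0.71, 0.616, 0.92, 0.864, 0.899, 0.64, 0.352 → R0 = 5.001
x·lx·mx: 0, 0.71, 1.232, 2.76, 3.456, 4.495, 3.84, 2.464 → Σ = 18.957
T = 18.957 / 5.001 = 3.790642… → 3.79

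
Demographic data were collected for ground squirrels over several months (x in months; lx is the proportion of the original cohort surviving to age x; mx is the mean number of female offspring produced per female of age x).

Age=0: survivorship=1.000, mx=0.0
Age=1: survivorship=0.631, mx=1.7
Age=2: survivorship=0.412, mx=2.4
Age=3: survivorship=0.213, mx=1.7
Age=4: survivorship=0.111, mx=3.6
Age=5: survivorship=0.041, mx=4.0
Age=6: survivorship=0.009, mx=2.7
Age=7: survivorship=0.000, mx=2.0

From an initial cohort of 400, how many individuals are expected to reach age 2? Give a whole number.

165

Expected survivors = N0 · l_2 = 400 × 0.412 = 164.8 → 165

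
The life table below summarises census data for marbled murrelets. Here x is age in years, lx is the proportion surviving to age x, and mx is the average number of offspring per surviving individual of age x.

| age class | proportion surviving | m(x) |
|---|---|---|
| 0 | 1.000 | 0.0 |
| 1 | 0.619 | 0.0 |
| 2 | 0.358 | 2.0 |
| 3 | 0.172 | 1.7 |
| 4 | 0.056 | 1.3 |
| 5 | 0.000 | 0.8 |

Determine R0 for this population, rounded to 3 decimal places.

1.081

lx·mx by age: 0, 0, 0.716, 0.2924, 0.0728, 0
R0 = Σ lx·mx = 1.0812 → 1.081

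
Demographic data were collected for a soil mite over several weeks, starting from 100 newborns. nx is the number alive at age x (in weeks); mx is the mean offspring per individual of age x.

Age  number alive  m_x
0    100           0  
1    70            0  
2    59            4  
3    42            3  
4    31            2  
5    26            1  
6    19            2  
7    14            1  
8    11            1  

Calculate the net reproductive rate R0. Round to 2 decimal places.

lx = nx/n0 = nx/100: 1, 0.7, 0.59, 0.42, 0.31, 0.26, 0.19, 0.14, 0.11
lx·mx by age: 0, 0, 2.36, 1.26, 0.62, 0.26, 0.38, 0.14, 0.11
R0 = Σ lx·mx = 5.13 → 5.13

5.13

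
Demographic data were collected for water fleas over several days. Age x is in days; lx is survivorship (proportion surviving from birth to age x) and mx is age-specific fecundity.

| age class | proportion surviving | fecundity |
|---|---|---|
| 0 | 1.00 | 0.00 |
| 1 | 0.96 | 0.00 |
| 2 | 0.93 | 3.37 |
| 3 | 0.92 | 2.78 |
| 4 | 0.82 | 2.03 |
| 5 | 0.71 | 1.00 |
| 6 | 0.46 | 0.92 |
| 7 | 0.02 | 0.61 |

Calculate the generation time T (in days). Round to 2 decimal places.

3.15

lx·mx: 0, 0, 3.1341, 2.5576, 1.6646, 0.71, 0.4232, 0.0122 → R0 = 8.5017
x·lx·mx: 0, 0, 6.2682, 7.6728, 6.6584, 3.55, 2.5392, 0.0854 → Σ = 26.774
T = 26.774 / 8.5017 = 3.149253… → 3.15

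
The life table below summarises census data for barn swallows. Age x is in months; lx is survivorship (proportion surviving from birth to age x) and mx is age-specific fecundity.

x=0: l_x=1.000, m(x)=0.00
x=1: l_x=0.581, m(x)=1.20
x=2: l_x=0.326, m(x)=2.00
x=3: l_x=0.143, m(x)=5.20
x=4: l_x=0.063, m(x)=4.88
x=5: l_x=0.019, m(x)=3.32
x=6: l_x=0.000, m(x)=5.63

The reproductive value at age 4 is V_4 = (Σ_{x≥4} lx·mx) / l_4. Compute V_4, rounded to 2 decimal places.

5.88

lx·mx for x ≥ 4: 0.30744, 0.06308, 0 → sum = 0.37052
V_4 = 0.37052 / l_4 = 0.37052 / 0.063 = 5.88127… → 5.88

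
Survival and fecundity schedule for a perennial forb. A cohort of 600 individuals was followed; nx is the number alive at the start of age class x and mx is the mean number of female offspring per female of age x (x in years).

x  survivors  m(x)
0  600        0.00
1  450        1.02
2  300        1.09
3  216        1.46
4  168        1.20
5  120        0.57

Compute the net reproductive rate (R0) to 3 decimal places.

lx = nx/n0 = nx/600: 1, 0.75, 0.5, 0.36, 0.28, 0.2
lx·mx by age: 0, 0.765, 0.545, 0.5256, 0.336, 0.114
R0 = Σ lx·mx = 2.2856 → 2.286

2.286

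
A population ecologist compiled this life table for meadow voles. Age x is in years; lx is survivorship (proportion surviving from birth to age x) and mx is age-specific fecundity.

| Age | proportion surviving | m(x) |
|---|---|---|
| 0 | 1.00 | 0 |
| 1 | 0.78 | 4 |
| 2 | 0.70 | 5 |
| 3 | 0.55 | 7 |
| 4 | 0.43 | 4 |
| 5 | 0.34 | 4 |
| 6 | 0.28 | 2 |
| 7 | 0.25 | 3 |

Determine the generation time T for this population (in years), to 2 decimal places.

lx·mx: 0, 3.12, 3.5, 3.85, 1.72, 1.36, 0.56, 0.75 → R0 = 14.86
x·lx·mx: 0, 3.12, 7, 11.55, 6.88, 6.8, 3.36, 5.25 → Σ = 43.96
T = 43.96 / 14.86 = 2.958277… → 2.96

2.96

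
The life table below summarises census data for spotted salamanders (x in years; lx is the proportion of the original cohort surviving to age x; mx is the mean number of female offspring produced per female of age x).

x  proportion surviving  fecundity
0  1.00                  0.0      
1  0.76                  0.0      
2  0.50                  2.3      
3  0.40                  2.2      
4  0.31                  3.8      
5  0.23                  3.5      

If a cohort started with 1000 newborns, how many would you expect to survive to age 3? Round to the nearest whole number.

Expected survivors = N0 · l_3 = 1000 × 0.40 = 400 → 400

400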